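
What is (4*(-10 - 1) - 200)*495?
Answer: -120780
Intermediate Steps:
(4*(-10 - 1) - 200)*495 = (4*(-11) - 200)*495 = (-44 - 200)*495 = -244*495 = -120780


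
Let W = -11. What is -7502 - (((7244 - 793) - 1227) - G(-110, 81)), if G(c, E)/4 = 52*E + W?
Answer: 4078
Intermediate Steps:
G(c, E) = -44 + 208*E (G(c, E) = 4*(52*E - 11) = 4*(-11 + 52*E) = -44 + 208*E)
-7502 - (((7244 - 793) - 1227) - G(-110, 81)) = -7502 - (((7244 - 793) - 1227) - (-44 + 208*81)) = -7502 - ((6451 - 1227) - (-44 + 16848)) = -7502 - (5224 - 1*16804) = -7502 - (5224 - 16804) = -7502 - 1*(-11580) = -7502 + 11580 = 4078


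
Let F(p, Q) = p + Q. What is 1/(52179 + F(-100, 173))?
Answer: 1/52252 ≈ 1.9138e-5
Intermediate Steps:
F(p, Q) = Q + p
1/(52179 + F(-100, 173)) = 1/(52179 + (173 - 100)) = 1/(52179 + 73) = 1/52252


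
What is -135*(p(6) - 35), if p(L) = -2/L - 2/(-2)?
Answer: 4635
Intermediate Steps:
p(L) = 1 - 2/L (p(L) = -2/L - 2*(-½) = -2/L + 1 = 1 - 2/L)
-135*(p(6) - 35) = -135*((-2 + 6)/6 - 35) = -135*((⅙)*4 - 35) = -135*(⅔ - 35) = -135*(-103/3) = 4635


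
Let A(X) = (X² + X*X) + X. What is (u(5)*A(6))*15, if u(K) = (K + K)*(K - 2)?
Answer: 35100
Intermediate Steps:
A(X) = X + 2*X² (A(X) = (X² + X²) + X = 2*X² + X = X + 2*X²)
u(K) = 2*K*(-2 + K) (u(K) = (2*K)*(-2 + K) = 2*K*(-2 + K))
(u(5)*A(6))*15 = ((2*5*(-2 + 5))*(6*(1 + 2*6)))*15 = ((2*5*3)*(6*(1 + 12)))*15 = (30*(6*13))*15 = (30*78)*15 = 2340*15 = 35100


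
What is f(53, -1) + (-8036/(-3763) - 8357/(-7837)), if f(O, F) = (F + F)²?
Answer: 212388047/29490631 ≈ 7.2019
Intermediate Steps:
f(O, F) = 4*F² (f(O, F) = (2*F)² = 4*F²)
f(53, -1) + (-8036/(-3763) - 8357/(-7837)) = 4*(-1)² + (-8036/(-3763) - 8357/(-7837)) = 4*1 + (-8036*(-1/3763) - 8357*(-1/7837)) = 4 + (8036/3763 + 8357/7837) = 4 + 94425523/29490631 = 212388047/29490631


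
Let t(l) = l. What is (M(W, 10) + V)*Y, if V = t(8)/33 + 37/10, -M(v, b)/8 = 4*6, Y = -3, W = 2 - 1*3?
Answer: 62059/110 ≈ 564.17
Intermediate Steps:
W = -1 (W = 2 - 3 = -1)
M(v, b) = -192 (M(v, b) = -32*6 = -8*24 = -192)
V = 1301/330 (V = 8/33 + 37/10 = 1301/330 ≈ 3.9424)
(M(W, 10) + V)*Y = (-192 + 1301/330)*(-3) = -62059/330*(-3) = 62059/110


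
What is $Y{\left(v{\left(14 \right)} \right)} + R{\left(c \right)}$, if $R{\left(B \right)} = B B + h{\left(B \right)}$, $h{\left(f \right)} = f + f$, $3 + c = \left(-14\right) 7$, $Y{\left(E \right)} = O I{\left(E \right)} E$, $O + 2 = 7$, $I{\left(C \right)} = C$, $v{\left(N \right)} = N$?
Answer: $10979$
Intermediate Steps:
$O = 5$ ($O = -2 + 7 = 5$)
$Y{\left(E \right)} = 5 E^{2}$ ($Y{\left(E \right)} = 5 E E = 5 E^{2}$)
$c = -101$ ($c = -3 - 98 = -101$)
$h{\left(f \right)} = 2 f$
$R{\left(B \right)} = B^{2} + 2 B$ ($R{\left(B \right)} = B B + 2 B = B^{2} + 2 B$)
$Y{\left(v{\left(14 \right)} \right)} + R{\left(c \right)} = 5 \cdot 14^{2} - 101 \left(2 - 101\right) = 5 \cdot 196 - -9999 = 980 + 9999 = 10979$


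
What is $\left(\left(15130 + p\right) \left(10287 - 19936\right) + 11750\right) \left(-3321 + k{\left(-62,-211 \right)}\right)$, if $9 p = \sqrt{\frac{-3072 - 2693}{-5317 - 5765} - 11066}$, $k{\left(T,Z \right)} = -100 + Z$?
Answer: $530190715840 + \frac{17522584 i \sqrt{1358959584054}}{49869} \approx 5.3019 \cdot 10^{11} + 4.0961 \cdot 10^{8} i$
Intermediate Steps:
$p = \frac{i \sqrt{1358959584054}}{99738}$ ($p = \frac{\sqrt{\frac{-3072 - 2693}{-5317 - 5765} - 11066}}{9} = \frac{\sqrt{- \frac{5765}{-11082} - 11066}}{9} = \frac{\sqrt{\left(-5765\right) \left(- \frac{1}{11082}\right) - 11066}}{9} = \frac{\sqrt{\frac{5765}{11082} - 11066}}{9} = \frac{\sqrt{- \frac{122627647}{11082}}}{9} = \frac{\frac{1}{11082} i \sqrt{1358959584054}}{9} = \frac{i \sqrt{1358959584054}}{99738} \approx 11.688 i$)
$\left(\left(15130 + p\right) \left(10287 - 19936\right) + 11750\right) \left(-3321 + k{\left(-62,-211 \right)}\right) = \left(\left(15130 + \frac{i \sqrt{1358959584054}}{99738}\right) \left(10287 - 19936\right) + 11750\right) \left(-3321 - 311\right) = \left(\left(15130 + \frac{i \sqrt{1358959584054}}{99738}\right) \left(-9649\right) + 11750\right) \left(-3321 - 311\right) = \left(\left(-145989370 - \frac{9649 i \sqrt{1358959584054}}{99738}\right) + 11750\right) \left(-3632\right) = \left(-145977620 - \frac{9649 i \sqrt{1358959584054}}{99738}\right) \left(-3632\right) = 530190715840 + \frac{17522584 i \sqrt{1358959584054}}{49869}$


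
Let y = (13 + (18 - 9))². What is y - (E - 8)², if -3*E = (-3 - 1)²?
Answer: 2756/9 ≈ 306.22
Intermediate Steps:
E = -16/3 (E = -(-3 - 1)²/3 = -⅓*(-4)² = -⅓*16 = -16/3 ≈ -5.3333)
y = 484 (y = (13 + 9)² = 22² = 484)
y - (E - 8)² = 484 - (-16/3 - 8)² = 484 - (-40/3)² = 484 - 1*1600/9 = 484 - 1600/9 = 2756/9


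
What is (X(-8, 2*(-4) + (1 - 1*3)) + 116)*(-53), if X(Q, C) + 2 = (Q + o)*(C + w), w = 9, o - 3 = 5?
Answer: -6042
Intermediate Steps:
o = 8 (o = 3 + 5 = 8)
X(Q, C) = -2 + (8 + Q)*(9 + C) (X(Q, C) = -2 + (Q + 8)*(C + 9) = -2 + (8 + Q)*(9 + C))
(X(-8, 2*(-4) + (1 - 1*3)) + 116)*(-53) = ((70 + 8*(2*(-4) + (1 - 1*3)) + 9*(-8) + (2*(-4) + (1 - 1*3))*(-8)) + 116)*(-53) = ((70 + 8*(-8 + (1 - 3)) - 72 + (-8 + (1 - 3))*(-8)) + 116)*(-53) = ((70 + 8*(-8 - 2) - 72 + (-8 - 2)*(-8)) + 116)*(-53) = ((70 + 8*(-10) - 72 - 10*(-8)) + 116)*(-53) = ((70 - 80 - 72 + 80) + 116)*(-53) = (-2 + 116)*(-53) = 114*(-53) = -6042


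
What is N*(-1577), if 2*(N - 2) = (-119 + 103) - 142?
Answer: 121429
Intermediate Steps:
N = -77 (N = 2 + ((-119 + 103) - 142)/2 = 2 + (-16 - 142)/2 = 2 + (½)*(-158) = 2 - 79 = -77)
N*(-1577) = -77*(-1577) = 121429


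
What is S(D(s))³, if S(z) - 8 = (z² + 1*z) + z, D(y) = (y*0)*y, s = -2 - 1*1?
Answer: 512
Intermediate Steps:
s = -3 (s = -2 - 1 = -3)
D(y) = 0 (D(y) = 0*y = 0)
S(z) = 8 + z² + 2*z (S(z) = 8 + ((z² + 1*z) + z) = 8 + ((z² + z) + z) = 8 + ((z + z²) + z) = 8 + (z² + 2*z) = 8 + z² + 2*z)
S(D(s))³ = (8 + 0² + 2*0)³ = (8 + 0 + 0)³ = 8³ = 512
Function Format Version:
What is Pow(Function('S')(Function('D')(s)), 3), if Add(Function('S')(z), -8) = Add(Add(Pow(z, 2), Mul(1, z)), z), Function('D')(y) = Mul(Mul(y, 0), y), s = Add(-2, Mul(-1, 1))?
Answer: 512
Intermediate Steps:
s = -3 (s = Add(-2, -1) = -3)
Function('D')(y) = 0 (Function('D')(y) = Mul(0, y) = 0)
Function('S')(z) = Add(8, Pow(z, 2), Mul(2, z)) (Function('S')(z) = Add(8, Add(Add(Pow(z, 2), Mul(1, z)), z)) = Add(8, Add(Add(Pow(z, 2), z), z)) = Add(8, Add(Add(z, Pow(z, 2)), z)) = Add(8, Add(Pow(z, 2), Mul(2, z))) = Add(8, Pow(z, 2), Mul(2, z)))
Pow(Function('S')(Function('D')(s)), 3) = Pow(Add(8, Pow(0, 2), Mul(2, 0)), 3) = Pow(Add(8, 0, 0), 3) = Pow(8, 3) = 512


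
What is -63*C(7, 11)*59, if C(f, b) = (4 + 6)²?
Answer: -371700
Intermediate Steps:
C(f, b) = 100 (C(f, b) = 10² = 100)
-63*C(7, 11)*59 = -63*100*59 = -6300*59 = -371700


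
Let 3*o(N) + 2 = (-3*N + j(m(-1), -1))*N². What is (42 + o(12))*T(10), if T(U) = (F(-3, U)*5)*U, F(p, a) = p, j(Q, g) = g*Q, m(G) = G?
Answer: 245800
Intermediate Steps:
j(Q, g) = Q*g
T(U) = -15*U (T(U) = (-3*5)*U = -15*U)
o(N) = -⅔ + N²*(1 - 3*N)/3 (o(N) = -⅔ + ((-3*N - 1*(-1))*N²)/3 = -⅔ + ((-3*N + 1)*N²)/3 = -⅔ + ((1 - 3*N)*N²)/3 = -⅔ + (N²*(1 - 3*N))/3 = -⅔ + N²*(1 - 3*N)/3)
(42 + o(12))*T(10) = (42 + (-⅔ - 1*12³ + (⅓)*12²))*(-15*10) = (42 + (-⅔ - 1*1728 + (⅓)*144))*(-150) = (42 + (-⅔ - 1728 + 48))*(-150) = (42 - 5042/3)*(-150) = -4916/3*(-150) = 245800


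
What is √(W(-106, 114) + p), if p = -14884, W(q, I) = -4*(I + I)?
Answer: 2*I*√3949 ≈ 125.68*I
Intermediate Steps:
W(q, I) = -8*I
√(W(-106, 114) + p) = √(-8*114 - 14884) = √(-912 - 14884) = √(-15796) = 2*I*√3949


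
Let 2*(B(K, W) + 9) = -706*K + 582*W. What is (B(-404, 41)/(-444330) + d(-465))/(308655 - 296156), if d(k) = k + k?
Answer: -206690717/2776840335 ≈ -0.074434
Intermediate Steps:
B(K, W) = -9 - 353*K + 291*W (B(K, W) = -9 + (-706*K + 582*W)/2 = -9 + (-353*K + 291*W) = -9 - 353*K + 291*W)
d(k) = 2*k
(B(-404, 41)/(-444330) + d(-465))/(308655 - 296156) = ((-9 - 353*(-404) + 291*41)/(-444330) + 2*(-465))/(308655 - 296156) = ((-9 + 142612 + 11931)*(-1/444330) - 930)/12499 = (154534*(-1/444330) - 930)*(1/12499) = (-77267/222165 - 930)*(1/12499) = -206690717/222165*1/12499 = -206690717/2776840335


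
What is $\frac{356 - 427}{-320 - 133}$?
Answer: $\frac{71}{453} \approx 0.15673$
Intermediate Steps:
$\frac{356 - 427}{-320 - 133} = - \frac{71}{-453} = \left(-71\right) \left(- \frac{1}{453}\right) = \frac{71}{453}$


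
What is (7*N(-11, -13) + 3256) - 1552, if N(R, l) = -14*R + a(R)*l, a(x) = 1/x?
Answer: 30693/11 ≈ 2790.3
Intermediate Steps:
a(x) = 1/x
N(R, l) = -14*R + l/R
(7*N(-11, -13) + 3256) - 1552 = (7*(-14*(-11) - 13/(-11)) + 3256) - 1552 = (7*(154 - 13*(-1/11)) + 3256) - 1552 = (7*(154 + 13/11) + 3256) - 1552 = (7*(1707/11) + 3256) - 1552 = (11949/11 + 3256) - 1552 = 47765/11 - 1552 = 30693/11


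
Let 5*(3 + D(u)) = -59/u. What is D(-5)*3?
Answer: -48/25 ≈ -1.9200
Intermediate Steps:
D(u) = -3 - 59/(5*u) (D(u) = -3 + (-59/u)/5 = -3 - 59/(5*u))
D(-5)*3 = (-3 - 59/5/(-5))*3 = (-3 - 59/5*(-1/5))*3 = (-3 + 59/25)*3 = -16/25*3 = -48/25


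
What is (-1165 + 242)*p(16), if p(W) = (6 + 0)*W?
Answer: -88608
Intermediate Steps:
p(W) = 6*W
(-1165 + 242)*p(16) = (-1165 + 242)*(6*16) = -923*96 = -88608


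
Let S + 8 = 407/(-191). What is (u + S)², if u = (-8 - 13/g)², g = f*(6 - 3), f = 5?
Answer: 8662567514176/1846850625 ≈ 4690.5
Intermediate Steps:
g = 15 (g = 5*(6 - 3) = 5*3 = 15)
S = -1935/191 (S = -8 + 407/(-191) = -8 + 407*(-1/191) = -8 - 407/191 = -1935/191 ≈ -10.131)
u = 17689/225 (u = (-8 - 13/15)² = (-133/15)² = 17689/225 ≈ 78.618)
(u + S)² = (17689/225 - 1935/191)² = (2943224/42975)² = 8662567514176/1846850625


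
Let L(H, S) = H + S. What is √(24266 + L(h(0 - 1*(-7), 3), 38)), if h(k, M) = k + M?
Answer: √24314 ≈ 155.93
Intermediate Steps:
h(k, M) = M + k
√(24266 + L(h(0 - 1*(-7), 3), 38)) = √(24266 + ((3 + (0 - 1*(-7))) + 38)) = √(24266 + ((3 + (0 + 7)) + 38)) = √(24266 + ((3 + 7) + 38)) = √(24266 + (10 + 38)) = √(24266 + 48) = √24314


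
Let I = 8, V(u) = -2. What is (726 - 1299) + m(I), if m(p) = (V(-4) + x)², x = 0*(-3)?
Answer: -569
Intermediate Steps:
x = 0
m(p) = 4 (m(p) = (-2 + 0)² = (-2)² = 4)
(726 - 1299) + m(I) = (726 - 1299) + 4 = -573 + 4 = -569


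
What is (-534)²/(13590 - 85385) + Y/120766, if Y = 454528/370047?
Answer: -36830437071412/9272987420415 ≈ -3.9718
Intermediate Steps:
Y = 454528/370047 (Y = 454528*(1/370047) = 454528/370047 ≈ 1.2283)
(-534)²/(13590 - 85385) + Y/120766 = (-534)²/(13590 - 85385) + (454528/370047)/120766 = 285156/(-71795) + (454528/370047)*(1/120766) = 285156*(-1/71795) + 227264/22344548001 = -285156/71795 + 227264/22344548001 = -36830437071412/9272987420415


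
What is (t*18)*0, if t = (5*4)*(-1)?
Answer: 0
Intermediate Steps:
t = -20 (t = 20*(-1) = -20)
(t*18)*0 = -20*18*0 = -360*0 = 0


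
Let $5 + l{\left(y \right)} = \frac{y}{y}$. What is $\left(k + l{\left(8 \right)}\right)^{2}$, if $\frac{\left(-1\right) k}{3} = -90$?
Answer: $70756$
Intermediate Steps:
$l{\left(y \right)} = -4$ ($l{\left(y \right)} = -5 + \frac{y}{y} = -5 + 1 = -4$)
$k = 270$ ($k = \left(-3\right) \left(-90\right) = 270$)
$\left(k + l{\left(8 \right)}\right)^{2} = \left(270 - 4\right)^{2} = 266^{2} = 70756$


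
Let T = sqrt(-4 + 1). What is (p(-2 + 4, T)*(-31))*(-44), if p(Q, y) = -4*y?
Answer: -5456*I*sqrt(3) ≈ -9450.1*I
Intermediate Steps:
T = I*sqrt(3) (T = sqrt(-3) = I*sqrt(3) ≈ 1.732*I)
(p(-2 + 4, T)*(-31))*(-44) = (-4*I*sqrt(3)*(-31))*(-44) = (124*I*sqrt(3))*(-44) = -5456*I*sqrt(3)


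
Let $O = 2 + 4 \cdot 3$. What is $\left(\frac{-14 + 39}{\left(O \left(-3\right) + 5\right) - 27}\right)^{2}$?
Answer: $\frac{625}{4096} \approx 0.15259$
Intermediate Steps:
$O = 14$ ($O = 2 + 12 = 14$)
$\left(\frac{-14 + 39}{\left(O \left(-3\right) + 5\right) - 27}\right)^{2} = \left(\frac{-14 + 39}{\left(14 \left(-3\right) + 5\right) - 27}\right)^{2} = \left(\frac{25}{\left(-42 + 5\right) - 27}\right)^{2} = \left(\frac{25}{-37 - 27}\right)^{2} = \left(\frac{25}{-64}\right)^{2} = \left(25 \left(- \frac{1}{64}\right)\right)^{2} = \left(- \frac{25}{64}\right)^{2} = \frac{625}{4096}$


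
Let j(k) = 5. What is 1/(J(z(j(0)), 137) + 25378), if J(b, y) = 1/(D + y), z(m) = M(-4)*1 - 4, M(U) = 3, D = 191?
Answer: 328/8323985 ≈ 3.9404e-5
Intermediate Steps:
z(m) = -1 (z(m) = 3*1 - 4 = 3 - 4 = -1)
J(b, y) = 1/(191 + y)
1/(J(z(j(0)), 137) + 25378) = 1/(1/(191 + 137) + 25378) = 1/(1/328 + 25378) = 1/(8323985/328) = 328/8323985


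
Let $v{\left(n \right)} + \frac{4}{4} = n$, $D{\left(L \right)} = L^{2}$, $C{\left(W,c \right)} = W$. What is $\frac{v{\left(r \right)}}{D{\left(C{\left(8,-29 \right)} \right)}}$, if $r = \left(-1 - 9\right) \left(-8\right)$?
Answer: $\frac{79}{64} \approx 1.2344$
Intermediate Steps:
$r = 80$ ($r = \left(-10\right) \left(-8\right) = 80$)
$v{\left(n \right)} = -1 + n$
$\frac{v{\left(r \right)}}{D{\left(C{\left(8,-29 \right)} \right)}} = \frac{-1 + 80}{8^{2}} = \frac{79}{64}$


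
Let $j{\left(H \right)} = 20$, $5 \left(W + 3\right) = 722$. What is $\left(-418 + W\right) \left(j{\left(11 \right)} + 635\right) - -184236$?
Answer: $3063$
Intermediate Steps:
$W = \frac{707}{5}$ ($W = -3 + \frac{1}{5} \cdot 722 = -3 + \frac{722}{5} = \frac{707}{5} \approx 141.4$)
$\left(-418 + W\right) \left(j{\left(11 \right)} + 635\right) - -184236 = \left(-418 + \frac{707}{5}\right) \left(20 + 635\right) - -184236 = \left(- \frac{1383}{5}\right) 655 + 184236 = -181173 + 184236 = 3063$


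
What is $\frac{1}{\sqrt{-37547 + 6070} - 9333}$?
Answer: $- \frac{9333}{87136366} - \frac{i \sqrt{31477}}{87136366} \approx -0.00010711 - 2.0361 \cdot 10^{-6} i$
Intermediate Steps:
$\frac{1}{\sqrt{-37547 + 6070} - 9333} = \frac{1}{\sqrt{-31477} - 9333} = \frac{1}{i \sqrt{31477} - 9333} = \frac{1}{-9333 + i \sqrt{31477}}$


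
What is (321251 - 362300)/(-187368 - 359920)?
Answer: 41049/547288 ≈ 0.075004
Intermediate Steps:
(321251 - 362300)/(-187368 - 359920) = -41049/(-547288) = -41049*(-1/547288) = 41049/547288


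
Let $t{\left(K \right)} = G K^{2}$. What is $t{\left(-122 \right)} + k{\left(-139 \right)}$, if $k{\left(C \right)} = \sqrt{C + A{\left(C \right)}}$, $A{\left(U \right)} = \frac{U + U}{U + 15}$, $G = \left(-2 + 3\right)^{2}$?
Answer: $14884 + \frac{i \sqrt{525698}}{62} \approx 14884.0 + 11.694 i$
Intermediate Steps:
$G = 1$ ($G = 1^{2} = 1$)
$A{\left(U \right)} = \frac{2 U}{15 + U}$
$k{\left(C \right)} = \sqrt{C + \frac{2 C}{15 + C}}$
$t{\left(K \right)} = K^{2}$ ($t{\left(K \right)} = 1 K^{2} = K^{2}$)
$t{\left(-122 \right)} + k{\left(-139 \right)} = \left(-122\right)^{2} + \sqrt{- \frac{139 \left(17 - 139\right)}{15 - 139}} = 14884 + \sqrt{\left(-139\right) \frac{1}{-124} \left(-122\right)} = 14884 + \sqrt{\left(-139\right) \left(- \frac{1}{124}\right) \left(-122\right)} = 14884 + \sqrt{- \frac{8479}{62}} = 14884 + \frac{i \sqrt{525698}}{62}$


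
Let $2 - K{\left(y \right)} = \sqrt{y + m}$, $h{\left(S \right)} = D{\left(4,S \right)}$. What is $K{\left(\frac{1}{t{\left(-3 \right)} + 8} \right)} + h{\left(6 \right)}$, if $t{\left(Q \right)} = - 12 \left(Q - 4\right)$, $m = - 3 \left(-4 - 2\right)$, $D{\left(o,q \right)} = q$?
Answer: $8 - \frac{\sqrt{38111}}{46} \approx 3.7561$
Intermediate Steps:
$h{\left(S \right)} = S$
$m = 18$ ($m = \left(-3\right) \left(-6\right) = 18$)
$t{\left(Q \right)} = 48 - 12 Q$ ($t{\left(Q \right)} = - 12 \left(-4 + Q\right) = 48 - 12 Q$)
$K{\left(y \right)} = 2 - \sqrt{18 + y}$ ($K{\left(y \right)} = 2 - \sqrt{y + 18} = 2 - \sqrt{18 + y}$)
$K{\left(\frac{1}{t{\left(-3 \right)} + 8} \right)} + h{\left(6 \right)} = \left(2 - \sqrt{18 + \frac{1}{\left(48 - -36\right) + 8}}\right) + 6 = \left(2 - \sqrt{18 + \frac{1}{\left(48 + 36\right) + 8}}\right) + 6 = \left(2 - \sqrt{18 + \frac{1}{84 + 8}}\right) + 6 = \left(2 - \sqrt{18 + \frac{1}{92}}\right) + 6 = \left(2 - \sqrt{\frac{1657}{92}}\right) + 6 = \left(2 - \frac{\sqrt{38111}}{46}\right) + 6 = 8 - \frac{\sqrt{38111}}{46}$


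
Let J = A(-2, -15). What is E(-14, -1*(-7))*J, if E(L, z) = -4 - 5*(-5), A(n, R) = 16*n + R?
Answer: -987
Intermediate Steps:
A(n, R) = R + 16*n
J = -47 (J = -15 + 16*(-2) = -15 - 32 = -47)
E(L, z) = 21 (E(L, z) = -4 + 25 = 21)
E(-14, -1*(-7))*J = 21*(-47) = -987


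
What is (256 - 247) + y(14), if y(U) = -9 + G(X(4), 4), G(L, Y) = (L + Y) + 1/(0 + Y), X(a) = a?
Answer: 33/4 ≈ 8.2500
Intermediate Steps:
G(L, Y) = L + Y + 1/Y (G(L, Y) = (L + Y) + 1/Y = L + Y + 1/Y)
y(U) = -¾ (y(U) = -9 + (4 + 4 + 1/4) = -9 + (4 + 4 + ¼) = -9 + 33/4 = -¾)
(256 - 247) + y(14) = (256 - 247) - ¾ = 9 - ¾ = 33/4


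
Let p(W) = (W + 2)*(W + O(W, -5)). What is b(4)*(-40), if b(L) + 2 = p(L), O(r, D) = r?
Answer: -1840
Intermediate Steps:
p(W) = 2*W*(2 + W) (p(W) = (W + 2)*(W + W) = (2 + W)*(2*W) = 2*W*(2 + W))
b(L) = -2 + 2*L*(2 + L)
b(4)*(-40) = (-2 + 2*4² + 4*4)*(-40) = (-2 + 2*16 + 16)*(-40) = (-2 + 32 + 16)*(-40) = 46*(-40) = -1840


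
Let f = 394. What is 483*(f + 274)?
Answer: 322644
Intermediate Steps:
483*(f + 274) = 483*(394 + 274) = 483*668 = 322644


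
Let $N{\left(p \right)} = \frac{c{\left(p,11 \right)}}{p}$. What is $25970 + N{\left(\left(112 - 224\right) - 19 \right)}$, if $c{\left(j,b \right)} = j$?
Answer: $25971$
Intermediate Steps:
$N{\left(p \right)} = 1$ ($N{\left(p \right)} = \frac{p}{p} = 1$)
$25970 + N{\left(\left(112 - 224\right) - 19 \right)} = 25970 + 1 = 25971$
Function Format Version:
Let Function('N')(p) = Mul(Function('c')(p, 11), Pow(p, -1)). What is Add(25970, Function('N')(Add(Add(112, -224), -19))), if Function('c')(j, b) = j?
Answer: 25971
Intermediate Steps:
Function('N')(p) = 1 (Function('N')(p) = Mul(p, Pow(p, -1)) = 1)
Add(25970, Function('N')(Add(Add(112, -224), -19))) = Add(25970, 1) = 25971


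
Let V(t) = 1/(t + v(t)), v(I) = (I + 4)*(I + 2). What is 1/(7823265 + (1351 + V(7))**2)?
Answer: 11236/108410450389 ≈ 1.0364e-7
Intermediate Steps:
v(I) = (2 + I)*(4 + I) (v(I) = (4 + I)*(2 + I) = (2 + I)*(4 + I))
V(t) = 1/(8 + t**2 + 7*t) (V(t) = 1/(t + (8 + t**2 + 6*t)) = 1/(8 + t**2 + 7*t))
1/(7823265 + (1351 + V(7))**2) = 1/(7823265 + (1351 + 1/(8 + 7**2 + 7*7))**2) = 1/(7823265 + (1351 + 1/(8 + 49 + 49))**2) = 1/(7823265 + (1351 + 1/106)**2) = 1/(7823265 + (143207/106)**2) = 1/(7823265 + 20508244849/11236) = 1/(108410450389/11236) = 11236/108410450389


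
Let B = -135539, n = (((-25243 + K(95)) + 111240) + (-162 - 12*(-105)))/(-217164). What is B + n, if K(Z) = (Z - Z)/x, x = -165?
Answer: -29434278491/217164 ≈ -1.3554e+5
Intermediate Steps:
K(Z) = 0 (K(Z) = (Z - Z)/(-165) = 0*(-1/165) = 0)
n = -87095/217164 (n = (((-25243 + 0) + 111240) + (-162 - 12*(-105)))/(-217164) = ((-25243 + 111240) + (-162 + 1260))*(-1/217164) = (85997 + 1098)*(-1/217164) = 87095*(-1/217164) = -87095/217164 ≈ -0.40106)
B + n = -135539 - 87095/217164 = -29434278491/217164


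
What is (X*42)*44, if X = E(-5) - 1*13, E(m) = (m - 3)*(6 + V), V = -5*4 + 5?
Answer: 109032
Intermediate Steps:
V = -15 (V = -20 + 5 = -15)
E(m) = 27 - 9*m (E(m) = (m - 3)*(6 - 15) = (-3 + m)*(-9) = 27 - 9*m)
X = 59 (X = (27 - 9*(-5)) - 1*13 = (27 + 45) - 13 = 72 - 13 = 59)
(X*42)*44 = (59*42)*44 = 2478*44 = 109032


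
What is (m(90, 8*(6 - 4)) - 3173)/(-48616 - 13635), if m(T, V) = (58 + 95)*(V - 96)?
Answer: 15413/62251 ≈ 0.24759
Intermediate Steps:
m(T, V) = -14688 + 153*V (m(T, V) = 153*(-96 + V) = -14688 + 153*V)
(m(90, 8*(6 - 4)) - 3173)/(-48616 - 13635) = ((-14688 + 153*(8*(6 - 4))) - 3173)/(-48616 - 13635) = ((-14688 + 153*(8*2)) - 3173)/(-62251) = ((-14688 + 153*16) - 3173)*(-1/62251) = ((-14688 + 2448) - 3173)*(-1/62251) = (-12240 - 3173)*(-1/62251) = -15413*(-1/62251) = 15413/62251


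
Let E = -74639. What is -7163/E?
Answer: 7163/74639 ≈ 0.095969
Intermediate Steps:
-7163/E = -7163/(-74639) = -7163*(-1/74639) = 7163/74639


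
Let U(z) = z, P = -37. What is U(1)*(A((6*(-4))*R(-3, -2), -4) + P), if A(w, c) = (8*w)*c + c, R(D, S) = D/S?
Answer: 1111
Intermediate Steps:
A(w, c) = c + 8*c*w (A(w, c) = 8*c*w + c = c + 8*c*w)
U(1)*(A((6*(-4))*R(-3, -2), -4) + P) = 1*(-4*(1 + 8*((6*(-4))*(-3/(-2)))) - 37) = 1*(-4*(1 + 8*(-(-72)*(-1)/2)) - 37) = 1*(-4*(1 + 8*(-24*3/2)) - 37) = 1*(-4*(1 + 8*(-36)) - 37) = 1*(-4*(1 - 288) - 37) = 1*(-4*(-287) - 37) = 1*(1148 - 37) = 1*1111 = 1111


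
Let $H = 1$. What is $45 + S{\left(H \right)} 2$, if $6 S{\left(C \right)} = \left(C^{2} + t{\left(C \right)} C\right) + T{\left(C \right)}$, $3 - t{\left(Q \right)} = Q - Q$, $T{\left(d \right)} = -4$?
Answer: $45$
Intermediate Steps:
$t{\left(Q \right)} = 3$ ($t{\left(Q \right)} = 3 - \left(Q - Q\right) = 3 - 0 = 3 + 0 = 3$)
$S{\left(C \right)} = - \frac{2}{3} + \frac{C}{2} + \frac{C^{2}}{6}$ ($S{\left(C \right)} = \frac{\left(C^{2} + 3 C\right) - 4}{6} = \frac{-4 + C^{2} + 3 C}{6} = - \frac{2}{3} + \frac{C}{2} + \frac{C^{2}}{6}$)
$45 + S{\left(H \right)} 2 = 45 + \left(- \frac{2}{3} + \frac{1}{2} \cdot 1 + \frac{1^{2}}{6}\right) 2 = 45 + \left(- \frac{2}{3} + \frac{1}{2} + \frac{1}{6} \cdot 1\right) 2 = 45 + \left(- \frac{2}{3} + \frac{1}{2} + \frac{1}{6}\right) 2 = 45 + 0 \cdot 2 = 45 + 0 = 45$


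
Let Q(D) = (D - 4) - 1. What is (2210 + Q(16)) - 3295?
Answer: -1074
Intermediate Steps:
Q(D) = -5 + D (Q(D) = (-4 + D) - 1 = -5 + D)
(2210 + Q(16)) - 3295 = (2210 + (-5 + 16)) - 3295 = (2210 + 11) - 3295 = 2221 - 3295 = -1074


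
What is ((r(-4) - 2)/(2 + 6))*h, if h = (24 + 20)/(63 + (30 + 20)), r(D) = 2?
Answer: 0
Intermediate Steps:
h = 44/113 (h = 44/(63 + 50) = 44/113 ≈ 0.38938)
((r(-4) - 2)/(2 + 6))*h = ((2 - 2)/(2 + 6))*(44/113) = (0/8)*(44/113) = (0*(1/8))*(44/113) = 0*(44/113) = 0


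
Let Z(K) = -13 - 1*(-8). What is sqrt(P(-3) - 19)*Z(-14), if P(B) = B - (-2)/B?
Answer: -10*I*sqrt(51)/3 ≈ -23.805*I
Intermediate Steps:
P(B) = B + 2/B
Z(K) = -5 (Z(K) = -13 + 8 = -5)
sqrt(P(-3) - 19)*Z(-14) = sqrt((-3 + 2/(-3)) - 19)*(-5) = sqrt((-3 + 2*(-1/3)) - 19)*(-5) = sqrt((-3 - 2/3) - 19)*(-5) = sqrt(-11/3 - 19)*(-5) = sqrt(-68/3)*(-5) = (2*I*sqrt(51)/3)*(-5) = -10*I*sqrt(51)/3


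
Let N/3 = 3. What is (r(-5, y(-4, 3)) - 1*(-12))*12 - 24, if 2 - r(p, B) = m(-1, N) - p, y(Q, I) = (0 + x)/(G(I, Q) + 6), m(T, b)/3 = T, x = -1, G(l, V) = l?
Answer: 120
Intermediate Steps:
N = 9 (N = 3*3 = 9)
m(T, b) = 3*T
y(Q, I) = -1/(6 + I) (y(Q, I) = (0 - 1)/(I + 6) = -1/(6 + I))
r(p, B) = 5 + p (r(p, B) = 2 - (3*(-1) - p) = 2 - (-3 - p) = 2 + (3 + p) = 5 + p)
(r(-5, y(-4, 3)) - 1*(-12))*12 - 24 = ((5 - 5) - 1*(-12))*12 - 24 = (0 + 12)*12 - 24 = 12*12 - 24 = 144 - 24 = 120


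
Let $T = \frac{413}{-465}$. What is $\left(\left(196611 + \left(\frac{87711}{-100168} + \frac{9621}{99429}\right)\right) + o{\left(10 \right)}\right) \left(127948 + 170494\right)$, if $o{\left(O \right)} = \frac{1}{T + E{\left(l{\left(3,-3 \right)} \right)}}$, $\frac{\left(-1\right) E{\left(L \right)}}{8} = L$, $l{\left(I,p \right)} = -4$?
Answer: $\frac{1655792264977051055979}{28218878204} \approx 5.8677 \cdot 10^{10}$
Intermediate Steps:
$E{\left(L \right)} = - 8 L$
$T = - \frac{413}{465}$ ($T = 413 \left(- \frac{1}{465}\right) = - \frac{413}{465} \approx -0.88817$)
$o{\left(O \right)} = \frac{465}{14467}$ ($o{\left(O \right)} = \frac{1}{- \frac{413}{465} - -32} = \frac{1}{- \frac{413}{465} + 32} = \frac{1}{\frac{14467}{465}} = \frac{465}{14467}$)
$\left(\left(196611 + \left(\frac{87711}{-100168} + \frac{9621}{99429}\right)\right) + o{\left(10 \right)}\right) \left(127948 + 170494\right) = \left(\left(196611 + \left(\frac{87711}{-100168} + \frac{9621}{99429}\right)\right) + \frac{465}{14467}\right) \left(127948 + 170494\right) = \left(\left(196611 + \left(87711 \left(- \frac{1}{100168}\right) + 9621 \cdot \frac{1}{99429}\right)\right) + \frac{465}{14467}\right) 298442 = \left(\left(196611 + \left(- \frac{87711}{100168} + \frac{3207}{33143}\right)\right) + \frac{465}{14467}\right) 298442 = \left(\left(196611 - \frac{2585766897}{3319868024}\right) + \frac{465}{14467}\right) 298442 = \left(\frac{652719986299767}{3319868024} + \frac{465}{14467}\right) 298442 = \frac{410560938501624363}{2088196987096} \cdot 298442 = \frac{1655792264977051055979}{28218878204}$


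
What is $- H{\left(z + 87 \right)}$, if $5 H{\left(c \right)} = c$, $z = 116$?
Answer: $- \frac{203}{5} \approx -40.6$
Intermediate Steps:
$H{\left(c \right)} = \frac{c}{5}$
$- H{\left(z + 87 \right)} = - \frac{116 + 87}{5} = - \frac{203}{5}$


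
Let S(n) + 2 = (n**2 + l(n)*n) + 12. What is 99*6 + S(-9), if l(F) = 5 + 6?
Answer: 586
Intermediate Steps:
l(F) = 11
S(n) = 10 + n**2 + 11*n (S(n) = -2 + ((n**2 + 11*n) + 12) = -2 + (12 + n**2 + 11*n) = 10 + n**2 + 11*n)
99*6 + S(-9) = 99*6 + (10 + (-9)**2 + 11*(-9)) = 594 + (10 + 81 - 99) = 594 - 8 = 586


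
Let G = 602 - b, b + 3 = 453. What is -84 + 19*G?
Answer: 2804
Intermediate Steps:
b = 450 (b = -3 + 453 = 450)
G = 152 (G = 602 - 1*450 = 602 - 450 = 152)
-84 + 19*G = -84 + 19*152 = -84 + 2888 = 2804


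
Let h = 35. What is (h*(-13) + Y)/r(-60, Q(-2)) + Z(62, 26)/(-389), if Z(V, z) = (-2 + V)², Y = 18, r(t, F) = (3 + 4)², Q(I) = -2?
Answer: -346393/19061 ≈ -18.173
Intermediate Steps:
r(t, F) = 49 (r(t, F) = 7² = 49)
(h*(-13) + Y)/r(-60, Q(-2)) + Z(62, 26)/(-389) = (35*(-13) + 18)/49 + (-2 + 62)²/(-389) = (-455 + 18)*(1/49) + 60²*(-1/389) = -437*1/49 + 3600*(-1/389) = -437/49 - 3600/389 = -346393/19061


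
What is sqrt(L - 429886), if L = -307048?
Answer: I*sqrt(736934) ≈ 858.45*I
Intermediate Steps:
sqrt(L - 429886) = sqrt(-307048 - 429886) = sqrt(-736934) = I*sqrt(736934)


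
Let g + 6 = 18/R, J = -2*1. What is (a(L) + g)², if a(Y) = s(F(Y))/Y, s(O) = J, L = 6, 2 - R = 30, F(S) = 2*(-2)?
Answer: 85849/1764 ≈ 48.667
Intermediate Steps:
F(S) = -4
R = -28 (R = 2 - 1*30 = 2 - 30 = -28)
J = -2
s(O) = -2
g = -93/14 (g = -6 + 18/(-28) = -6 + 18*(-1/28) = -6 - 9/14 = -93/14 ≈ -6.6429)
a(Y) = -2/Y
(a(L) + g)² = (-2/6 - 93/14)² = (-2*⅙ - 93/14)² = (-⅓ - 93/14)² = (-293/42)² = 85849/1764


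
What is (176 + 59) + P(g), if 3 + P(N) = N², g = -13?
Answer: 401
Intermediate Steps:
P(N) = -3 + N²
(176 + 59) + P(g) = (176 + 59) + (-3 + (-13)²) = 235 + (-3 + 169) = 235 + 166 = 401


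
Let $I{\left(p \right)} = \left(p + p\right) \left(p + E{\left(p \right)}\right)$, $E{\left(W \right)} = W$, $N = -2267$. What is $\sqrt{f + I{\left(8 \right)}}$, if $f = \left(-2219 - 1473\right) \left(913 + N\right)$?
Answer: $2 \sqrt{1249806} \approx 2235.9$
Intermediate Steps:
$f = 4998968$ ($f = \left(-2219 - 1473\right) \left(913 - 2267\right) = \left(-3692\right) \left(-1354\right) = 4998968$)
$I{\left(p \right)} = 4 p^{2}$ ($I{\left(p \right)} = \left(p + p\right) \left(p + p\right) = 2 p 2 p = 4 p^{2}$)
$\sqrt{f + I{\left(8 \right)}} = \sqrt{4998968 + 4 \cdot 8^{2}} = \sqrt{4998968 + 4 \cdot 64} = \sqrt{4998968 + 256} = \sqrt{4999224} = 2 \sqrt{1249806}$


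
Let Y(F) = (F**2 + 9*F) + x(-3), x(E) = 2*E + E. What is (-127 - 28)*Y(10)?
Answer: -28055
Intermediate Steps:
x(E) = 3*E
Y(F) = -9 + F**2 + 9*F (Y(F) = (F**2 + 9*F) + 3*(-3) = (F**2 + 9*F) - 9 = -9 + F**2 + 9*F)
(-127 - 28)*Y(10) = (-127 - 28)*(-9 + 10**2 + 9*10) = -155*(-9 + 100 + 90) = -155*181 = -28055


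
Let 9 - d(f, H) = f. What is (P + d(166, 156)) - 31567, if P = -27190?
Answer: -58914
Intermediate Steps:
d(f, H) = 9 - f
(P + d(166, 156)) - 31567 = (-27190 + (9 - 1*166)) - 31567 = (-27190 + (9 - 166)) - 31567 = (-27190 - 157) - 31567 = -27347 - 31567 = -58914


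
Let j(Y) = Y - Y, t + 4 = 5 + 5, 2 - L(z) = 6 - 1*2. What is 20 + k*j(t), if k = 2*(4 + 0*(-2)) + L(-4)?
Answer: 20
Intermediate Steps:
L(z) = -2 (L(z) = 2 - (6 - 1*2) = 2 - (6 - 2) = 2 - 1*4 = 2 - 4 = -2)
t = 6 (t = -4 + (5 + 5) = -4 + 10 = 6)
j(Y) = 0
k = 6 (k = 2*(4 + 0*(-2)) - 2 = 2*(4 + 0) - 2 = 2*4 - 2 = 8 - 2 = 6)
20 + k*j(t) = 20 + 6*0 = 20 + 0 = 20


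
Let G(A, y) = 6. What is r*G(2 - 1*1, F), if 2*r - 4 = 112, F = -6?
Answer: 348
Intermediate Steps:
r = 58 (r = 2 + (½)*112 = 2 + 56 = 58)
r*G(2 - 1*1, F) = 58*6 = 348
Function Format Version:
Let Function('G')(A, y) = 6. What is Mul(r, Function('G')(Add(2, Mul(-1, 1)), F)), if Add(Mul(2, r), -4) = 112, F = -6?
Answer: 348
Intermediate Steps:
r = 58 (r = Add(2, Mul(Rational(1, 2), 112)) = Add(2, 56) = 58)
Mul(r, Function('G')(Add(2, Mul(-1, 1)), F)) = Mul(58, 6) = 348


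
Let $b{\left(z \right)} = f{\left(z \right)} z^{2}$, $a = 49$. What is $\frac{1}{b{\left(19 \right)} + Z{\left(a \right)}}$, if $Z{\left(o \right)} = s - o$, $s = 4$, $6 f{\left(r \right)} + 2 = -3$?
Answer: $- \frac{6}{2075} \approx -0.0028916$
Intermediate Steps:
$f{\left(r \right)} = - \frac{5}{6}$ ($f{\left(r \right)} = - \frac{1}{3} + \frac{1}{6} \left(-3\right) = - \frac{1}{3} - \frac{1}{2} = - \frac{5}{6}$)
$Z{\left(o \right)} = 4 - o$
$b{\left(z \right)} = - \frac{5 z^{2}}{6}$
$\frac{1}{b{\left(19 \right)} + Z{\left(a \right)}} = \frac{1}{- \frac{5 \cdot 19^{2}}{6} + \left(4 - 49\right)} = \frac{1}{\left(- \frac{5}{6}\right) 361 + \left(4 - 49\right)} = \frac{1}{- \frac{1805}{6} - 45} = \frac{1}{- \frac{2075}{6}} = - \frac{6}{2075}$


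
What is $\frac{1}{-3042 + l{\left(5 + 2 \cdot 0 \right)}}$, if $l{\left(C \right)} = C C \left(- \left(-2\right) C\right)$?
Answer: $- \frac{1}{2792} \approx -0.00035817$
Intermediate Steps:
$l{\left(C \right)} = 2 C^{3}$ ($l{\left(C \right)} = C^{2} \cdot 2 C = 2 C^{3}$)
$\frac{1}{-3042 + l{\left(5 + 2 \cdot 0 \right)}} = \frac{1}{-3042 + 2 \left(5 + 2 \cdot 0\right)^{3}} = \frac{1}{-3042 + 2 \left(5 + 0\right)^{3}} = \frac{1}{-3042 + 2 \cdot 5^{3}} = \frac{1}{-3042 + 2 \cdot 125} = \frac{1}{-3042 + 250} = \frac{1}{-2792} = - \frac{1}{2792}$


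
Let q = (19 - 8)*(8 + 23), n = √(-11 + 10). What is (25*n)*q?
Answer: 8525*I ≈ 8525.0*I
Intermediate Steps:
n = I (n = √(-1) = I ≈ 1.0*I)
q = 341 (q = 11*31 = 341)
(25*n)*q = (25*I)*341 = 8525*I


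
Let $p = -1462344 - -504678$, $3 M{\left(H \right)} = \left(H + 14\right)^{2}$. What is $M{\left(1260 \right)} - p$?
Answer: $\frac{4496074}{3} \approx 1.4987 \cdot 10^{6}$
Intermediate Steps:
$M{\left(H \right)} = \frac{\left(14 + H\right)^{2}}{3}$ ($M{\left(H \right)} = \frac{\left(H + 14\right)^{2}}{3} = \frac{\left(14 + H\right)^{2}}{3}$)
$p = -957666$ ($p = -1462344 + 504678 = -957666$)
$M{\left(1260 \right)} - p = \frac{\left(14 + 1260\right)^{2}}{3} - -957666 = \frac{1274^{2}}{3} + 957666 = \frac{1}{3} \cdot 1623076 + 957666 = \frac{1623076}{3} + 957666 = \frac{4496074}{3}$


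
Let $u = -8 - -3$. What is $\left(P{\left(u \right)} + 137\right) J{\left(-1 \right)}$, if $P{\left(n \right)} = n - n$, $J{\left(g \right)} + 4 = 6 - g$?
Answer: $411$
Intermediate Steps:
$J{\left(g \right)} = 2 - g$ ($J{\left(g \right)} = -4 - \left(-6 + g\right) = 2 - g$)
$u = -5$ ($u = -8 + 3 = -5$)
$P{\left(n \right)} = 0$
$\left(P{\left(u \right)} + 137\right) J{\left(-1 \right)} = \left(0 + 137\right) \left(2 - -1\right) = 137 \left(2 + 1\right) = 137 \cdot 3 = 411$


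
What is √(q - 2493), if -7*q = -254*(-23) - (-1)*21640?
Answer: 7*I*√131 ≈ 80.119*I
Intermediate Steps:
q = -3926 (q = -(-254*(-23) - (-1)*21640)/7 = -(5842 - 1*(-21640))/7 = -(5842 + 21640)/7 = -⅐*27482 = -3926)
√(q - 2493) = √(-3926 - 2493) = √(-6419) = 7*I*√131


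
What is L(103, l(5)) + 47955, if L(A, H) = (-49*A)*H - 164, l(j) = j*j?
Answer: -78384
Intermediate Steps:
l(j) = j**2
L(A, H) = -164 - 49*A*H (L(A, H) = -49*A*H - 164 = -164 - 49*A*H)
L(103, l(5)) + 47955 = (-164 - 49*103*5**2) + 47955 = (-164 - 49*103*25) + 47955 = (-164 - 126175) + 47955 = -126339 + 47955 = -78384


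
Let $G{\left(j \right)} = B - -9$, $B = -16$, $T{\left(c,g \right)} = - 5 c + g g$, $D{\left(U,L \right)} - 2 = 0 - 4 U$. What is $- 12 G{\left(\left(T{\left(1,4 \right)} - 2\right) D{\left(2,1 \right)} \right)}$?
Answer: $84$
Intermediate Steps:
$D{\left(U,L \right)} = 2 - 4 U$ ($D{\left(U,L \right)} = 2 + \left(0 - 4 U\right) = 2 - 4 U$)
$T{\left(c,g \right)} = g^{2} - 5 c$ ($T{\left(c,g \right)} = - 5 c + g^{2} = g^{2} - 5 c$)
$G{\left(j \right)} = -7$ ($G{\left(j \right)} = -16 - -9 = -16 + 9 = -7$)
$- 12 G{\left(\left(T{\left(1,4 \right)} - 2\right) D{\left(2,1 \right)} \right)} = \left(-12\right) \left(-7\right) = 84$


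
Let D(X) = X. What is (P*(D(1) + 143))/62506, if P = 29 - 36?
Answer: -504/31253 ≈ -0.016126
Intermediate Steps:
P = -7
(P*(D(1) + 143))/62506 = -7*(1 + 143)/62506 = -7*144*(1/62506) = -1008*1/62506 = -504/31253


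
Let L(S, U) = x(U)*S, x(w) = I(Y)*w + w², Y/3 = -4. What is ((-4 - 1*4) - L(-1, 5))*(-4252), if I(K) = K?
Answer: 182836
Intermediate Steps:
Y = -12 (Y = 3*(-4) = -12)
x(w) = w² - 12*w (x(w) = -12*w + w² = w² - 12*w)
L(S, U) = S*U*(-12 + U) (L(S, U) = (U*(-12 + U))*S = S*U*(-12 + U))
((-4 - 1*4) - L(-1, 5))*(-4252) = ((-4 - 1*4) - (-1)*5*(-12 + 5))*(-4252) = ((-4 - 4) - (-1)*5*(-7))*(-4252) = (-8 - 1*35)*(-4252) = (-8 - 35)*(-4252) = -43*(-4252) = 182836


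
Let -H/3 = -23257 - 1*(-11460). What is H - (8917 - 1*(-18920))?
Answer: 7554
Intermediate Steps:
H = 35391 (H = -3*(-23257 - 1*(-11460)) = -3*(-23257 + 11460) = -3*(-11797) = 35391)
H - (8917 - 1*(-18920)) = 35391 - (8917 - 1*(-18920)) = 35391 - (8917 + 18920) = 35391 - 1*27837 = 35391 - 27837 = 7554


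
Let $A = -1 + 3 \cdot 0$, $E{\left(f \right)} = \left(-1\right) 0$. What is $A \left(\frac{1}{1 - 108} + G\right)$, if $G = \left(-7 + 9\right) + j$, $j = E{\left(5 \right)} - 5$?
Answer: $\frac{322}{107} \approx 3.0093$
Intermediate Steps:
$E{\left(f \right)} = 0$
$j = -5$ ($j = 0 - 5 = -5$)
$A = -1$ ($A = -1 + 0 = -1$)
$G = -3$ ($G = \left(-7 + 9\right) - 5 = 2 - 5 = -3$)
$A \left(\frac{1}{1 - 108} + G\right) = - (\frac{1}{1 - 108} - 3) = - (\frac{1}{-107} - 3) = - (- \frac{1}{107} - 3) = \left(-1\right) \left(- \frac{322}{107}\right) = \frac{322}{107}$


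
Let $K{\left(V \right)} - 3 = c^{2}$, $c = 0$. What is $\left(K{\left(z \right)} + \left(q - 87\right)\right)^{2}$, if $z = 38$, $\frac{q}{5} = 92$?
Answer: $141376$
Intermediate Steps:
$q = 460$ ($q = 5 \cdot 92 = 460$)
$K{\left(V \right)} = 3$ ($K{\left(V \right)} = 3 + 0^{2} = 3 + 0 = 3$)
$\left(K{\left(z \right)} + \left(q - 87\right)\right)^{2} = \left(3 + \left(460 - 87\right)\right)^{2} = \left(3 + 373\right)^{2} = 376^{2} = 141376$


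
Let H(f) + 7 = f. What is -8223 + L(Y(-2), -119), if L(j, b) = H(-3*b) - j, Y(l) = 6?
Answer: -7879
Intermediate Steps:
H(f) = -7 + f
L(j, b) = -7 - j - 3*b (L(j, b) = (-7 - 3*b) - j = -7 - j - 3*b)
-8223 + L(Y(-2), -119) = -8223 + (-7 - 1*6 - 3*(-119)) = -8223 + (-7 - 6 + 357) = -8223 + 344 = -7879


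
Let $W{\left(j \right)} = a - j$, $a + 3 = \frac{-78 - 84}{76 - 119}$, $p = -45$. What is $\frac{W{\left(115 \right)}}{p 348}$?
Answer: $\frac{1228}{168345} \approx 0.0072945$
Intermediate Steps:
$a = \frac{33}{43}$ ($a = -3 + \frac{-78 - 84}{76 - 119} = -3 - \frac{162}{-43} = -3 - - \frac{162}{43} = -3 + \frac{162}{43} = \frac{33}{43} \approx 0.76744$)
$W{\left(j \right)} = \frac{33}{43} - j$
$\frac{W{\left(115 \right)}}{p 348} = \frac{\frac{33}{43} - 115}{\left(-45\right) 348} = \frac{\frac{33}{43} - 115}{-15660} = \left(- \frac{4912}{43}\right) \left(- \frac{1}{15660}\right) = \frac{1228}{168345}$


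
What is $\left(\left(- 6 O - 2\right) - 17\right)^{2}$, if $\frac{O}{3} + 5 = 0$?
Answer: $5041$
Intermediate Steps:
$O = -15$ ($O = -15 + 3 \cdot 0 = -15 + 0 = -15$)
$\left(\left(- 6 O - 2\right) - 17\right)^{2} = \left(\left(\left(-6\right) \left(-15\right) - 2\right) - 17\right)^{2} = \left(\left(90 - 2\right) - 17\right)^{2} = \left(88 - 17\right)^{2} = 71^{2} = 5041$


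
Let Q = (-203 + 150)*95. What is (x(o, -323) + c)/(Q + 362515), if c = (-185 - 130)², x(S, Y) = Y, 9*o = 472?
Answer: 49451/178740 ≈ 0.27666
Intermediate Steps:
o = 472/9 (o = (⅑)*472 = 472/9 ≈ 52.444)
c = 99225 (c = (-315)² = 99225)
Q = -5035 (Q = -53*95 = -5035)
(x(o, -323) + c)/(Q + 362515) = (-323 + 99225)/(-5035 + 362515) = 98902/357480 = 98902*(1/357480) = 49451/178740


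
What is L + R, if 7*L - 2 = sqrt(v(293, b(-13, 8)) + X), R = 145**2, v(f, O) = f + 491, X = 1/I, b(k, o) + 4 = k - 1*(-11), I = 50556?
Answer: 147177/7 + sqrt(500958203295)/176946 ≈ 21029.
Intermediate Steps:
b(k, o) = 7 + k (b(k, o) = -4 + (k - 1*(-11)) = -4 + (k + 11) = -4 + (11 + k) = 7 + k)
X = 1/50556 ≈ 1.9780e-5
v(f, O) = 491 + f
R = 21025
L = 2/7 + sqrt(500958203295)/176946 (L = 2/7 + sqrt((491 + 293) + 1/50556)/7 = 2/7 + sqrt(784 + 1/50556)/7 = 2/7 + sqrt(39635905/50556)/7 = 2/7 + (sqrt(500958203295)/25278)/7 = 2/7 + sqrt(500958203295)/176946 ≈ 4.2857)
L + R = (2/7 + sqrt(500958203295)/176946) + 21025 = 147177/7 + sqrt(500958203295)/176946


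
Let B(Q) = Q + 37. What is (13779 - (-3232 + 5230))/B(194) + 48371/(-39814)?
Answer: 1982143/39814 ≈ 49.785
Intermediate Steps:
B(Q) = 37 + Q
(13779 - (-3232 + 5230))/B(194) + 48371/(-39814) = (13779 - (-3232 + 5230))/(37 + 194) + 48371/(-39814) = (13779 - 1*1998)/231 + 48371*(-1/39814) = (13779 - 1998)*(1/231) - 48371/39814 = 11781*(1/231) - 48371/39814 = 51 - 48371/39814 = 1982143/39814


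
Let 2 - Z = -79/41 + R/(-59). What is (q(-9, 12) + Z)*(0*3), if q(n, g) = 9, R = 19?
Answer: 0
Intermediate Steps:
Z = 10278/2419 (Z = 2 - (-79/41 + 19/(-59)) = 2 - (-79*1/41 + 19*(-1/59)) = 2 - (-79/41 - 19/59) = 2 - 1*(-5440/2419) = 2 + 5440/2419 = 10278/2419 ≈ 4.2489)
(q(-9, 12) + Z)*(0*3) = (9 + 10278/2419)*(0*3) = (32049/2419)*0 = 0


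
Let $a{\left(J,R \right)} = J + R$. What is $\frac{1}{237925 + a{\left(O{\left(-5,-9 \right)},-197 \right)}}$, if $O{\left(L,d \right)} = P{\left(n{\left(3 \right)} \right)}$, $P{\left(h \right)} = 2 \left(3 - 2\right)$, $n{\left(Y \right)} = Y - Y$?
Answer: $\frac{1}{237730} \approx 4.2064 \cdot 10^{-6}$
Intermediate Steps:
$n{\left(Y \right)} = 0$
$P{\left(h \right)} = 2$ ($P{\left(h \right)} = 2 \cdot 1 = 2$)
$O{\left(L,d \right)} = 2$
$\frac{1}{237925 + a{\left(O{\left(-5,-9 \right)},-197 \right)}} = \frac{1}{237925 + \left(2 - 197\right)} = \frac{1}{237925 - 195} = \frac{1}{237730}$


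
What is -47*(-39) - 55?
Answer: 1778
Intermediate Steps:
-47*(-39) - 55 = 1833 - 55 = 1778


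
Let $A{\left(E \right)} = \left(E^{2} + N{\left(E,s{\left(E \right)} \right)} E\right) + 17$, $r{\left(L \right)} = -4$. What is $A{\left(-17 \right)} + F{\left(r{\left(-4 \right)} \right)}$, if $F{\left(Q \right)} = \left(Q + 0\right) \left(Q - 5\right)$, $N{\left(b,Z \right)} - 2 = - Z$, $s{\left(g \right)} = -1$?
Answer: $291$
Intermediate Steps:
$N{\left(b,Z \right)} = 2 - Z$
$A{\left(E \right)} = 17 + E^{2} + 3 E$ ($A{\left(E \right)} = \left(E^{2} + \left(2 - -1\right) E\right) + 17 = \left(E^{2} + \left(2 + 1\right) E\right) + 17 = \left(E^{2} + 3 E\right) + 17 = 17 + E^{2} + 3 E$)
$F{\left(Q \right)} = Q \left(-5 + Q\right)$
$A{\left(-17 \right)} + F{\left(r{\left(-4 \right)} \right)} = \left(17 + \left(-17\right)^{2} + 3 \left(-17\right)\right) - 4 \left(-5 - 4\right) = \left(17 + 289 - 51\right) - -36 = 255 + 36 = 291$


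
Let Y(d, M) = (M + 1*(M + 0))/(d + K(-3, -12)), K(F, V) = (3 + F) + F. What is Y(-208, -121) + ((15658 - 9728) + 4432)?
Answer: 2186624/211 ≈ 10363.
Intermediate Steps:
K(F, V) = 3 + 2*F
Y(d, M) = 2*M/(-3 + d) (Y(d, M) = (M + 1*(M + 0))/(d + (3 + 2*(-3))) = (M + 1*M)/(d + (3 - 6)) = (M + M)/(d - 3) = (2*M)/(-3 + d) = 2*M/(-3 + d))
Y(-208, -121) + ((15658 - 9728) + 4432) = 2*(-121)/(-3 - 208) + ((15658 - 9728) + 4432) = 2*(-121)/(-211) + (5930 + 4432) = 2*(-121)*(-1/211) + 10362 = 242/211 + 10362 = 2186624/211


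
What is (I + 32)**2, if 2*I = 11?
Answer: 5625/4 ≈ 1406.3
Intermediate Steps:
I = 11/2 (I = (1/2)*11 = 11/2 ≈ 5.5000)
(I + 32)**2 = (11/2 + 32)**2 = (75/2)**2 = 5625/4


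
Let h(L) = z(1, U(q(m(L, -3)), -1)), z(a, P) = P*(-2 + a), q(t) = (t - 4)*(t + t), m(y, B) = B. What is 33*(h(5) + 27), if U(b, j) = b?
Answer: -495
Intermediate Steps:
q(t) = 2*t*(-4 + t) (q(t) = (-4 + t)*(2*t) = 2*t*(-4 + t))
h(L) = -42 (h(L) = (2*(-3)*(-4 - 3))*(-2 + 1) = (2*(-3)*(-7))*(-1) = 42*(-1) = -42)
33*(h(5) + 27) = 33*(-42 + 27) = 33*(-15) = -495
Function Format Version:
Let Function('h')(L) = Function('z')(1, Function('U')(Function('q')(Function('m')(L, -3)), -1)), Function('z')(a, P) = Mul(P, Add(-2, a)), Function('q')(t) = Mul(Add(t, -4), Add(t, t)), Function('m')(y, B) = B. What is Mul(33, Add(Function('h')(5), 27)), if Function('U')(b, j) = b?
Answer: -495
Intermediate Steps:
Function('q')(t) = Mul(2, t, Add(-4, t)) (Function('q')(t) = Mul(Add(-4, t), Mul(2, t)) = Mul(2, t, Add(-4, t)))
Function('h')(L) = -42 (Function('h')(L) = Mul(Mul(2, -3, Add(-4, -3)), Add(-2, 1)) = Mul(Mul(2, -3, -7), -1) = Mul(42, -1) = -42)
Mul(33, Add(Function('h')(5), 27)) = Mul(33, Add(-42, 27)) = Mul(33, -15) = -495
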